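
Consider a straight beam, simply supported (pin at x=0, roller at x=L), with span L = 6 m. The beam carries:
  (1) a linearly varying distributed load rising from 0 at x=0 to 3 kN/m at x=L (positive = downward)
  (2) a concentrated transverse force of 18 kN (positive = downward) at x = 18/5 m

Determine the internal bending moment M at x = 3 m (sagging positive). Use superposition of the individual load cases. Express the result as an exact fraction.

Load 1 — triangular load w₀=3 kN/m (0→w₀ over full span):
  M_1 = w₀Lx/6 - w₀x³/(6L) = 3·6·3/6 - 3·3³/(6·6) = 27/4 kN·m
Load 2 — point force P=18 kN at a=18/5 m (b=L-a=12/5):
  M_2 = Pbx/L  [x≤a] = 18·(12/5)·3/6 = 108/5 kN·m
Superposition: M = Σ M_i = 567/20 kN·m ≈ 28.350000 kN·m

M(3) = 567/20 kN·m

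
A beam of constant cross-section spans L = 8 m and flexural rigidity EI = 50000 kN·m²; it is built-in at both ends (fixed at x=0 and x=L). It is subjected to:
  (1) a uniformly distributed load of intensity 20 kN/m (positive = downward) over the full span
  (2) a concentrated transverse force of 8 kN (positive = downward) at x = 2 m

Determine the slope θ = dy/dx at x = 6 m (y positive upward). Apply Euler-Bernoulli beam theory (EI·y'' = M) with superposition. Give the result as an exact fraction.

Load 1 — uniform load w=20 kN/m over full span:
  θ_1 = -wx(L-x)(L-2x)/(12EI) = -20·6·(8-6)·(8-2·6)/(12·50000) = 1/625 rad
Load 2 — point force P=8 kN at a=2 m (b=L-a=6):
  θ_2 = Pa²(L-x)(2bL-(3b+a)(L-x))/(2L³EI)  [x>a] = 8·2²·(8-6)·(2·6·8-(3·6+2)·(8-6))/(2·8³·50000) = 7/100000 rad
Superposition: θ = Σ θ_i = 167/100000 rad ≈ 0.001670 rad

θ(6) = 167/100000 rad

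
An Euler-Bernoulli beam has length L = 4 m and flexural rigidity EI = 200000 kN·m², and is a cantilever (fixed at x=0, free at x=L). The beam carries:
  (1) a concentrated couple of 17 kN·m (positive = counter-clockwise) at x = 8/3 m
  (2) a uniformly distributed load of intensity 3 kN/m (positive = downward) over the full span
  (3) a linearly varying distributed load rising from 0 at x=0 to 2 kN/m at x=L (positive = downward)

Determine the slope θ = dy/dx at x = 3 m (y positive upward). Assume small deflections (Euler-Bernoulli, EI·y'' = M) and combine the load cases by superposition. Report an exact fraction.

θ(3) = -89/9600000 rad

Load 1 — applied couple M₀=17 kN·m at a=8/3 m (b=L-a=4/3):
  θ_1 = M₀a/EI  [x>a] = 17·(8/3)/200000 = 17/75000 rad
Load 2 — uniform load w=3 kN/m over full span:
  θ_2 = -wx(x²-3Lx+3L²)/(6EI) = -3·3·(3²-3·4·3+3·4²)/(6·200000) = -63/400000 rad
Load 3 — triangular load w₀=2 kN/m (0→w₀ over full span):
  θ_3 = (w₀Lx²/4-w₀L²x/3-w₀x⁴/(24L))/EI = (2·4·3²/4-2·4²·3/3-2·3⁴/(24·4))/200000 = -251/3200000 rad
Superposition: θ = Σ θ_i = -89/9600000 rad ≈ -0.000009 rad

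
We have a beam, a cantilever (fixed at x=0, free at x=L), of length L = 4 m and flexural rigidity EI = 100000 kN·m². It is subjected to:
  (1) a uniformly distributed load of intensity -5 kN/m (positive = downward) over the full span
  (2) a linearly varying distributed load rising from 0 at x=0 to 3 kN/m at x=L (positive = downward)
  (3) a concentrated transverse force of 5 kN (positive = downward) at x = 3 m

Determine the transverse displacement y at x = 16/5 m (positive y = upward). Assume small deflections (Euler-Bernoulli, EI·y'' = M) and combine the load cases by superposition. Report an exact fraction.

y(16/5) = 1562767/9375000000 m

Load 1 — uniform load w=-5 kN/m over full span:
  y_1 = -wx²(x²-4Lx+6L²)/(24EI) = -(-5)·(16/5)²·((16/5)²-4·4·(16/5)+6·4²)/(24·100000) = 1376/1171875 m
Load 2 — triangular load w₀=3 kN/m (0→w₀ over full span):
  y_2 = (w₀Lx³/12-w₀L²x²/6-w₀x⁵/(120L))/EI = (3·4·(16/5)³/12-3·4²·(16/5)²/6-3·(16/5)⁵/(120·4))/100000 = -25024/48828125 m
Load 3 — point force P=5 kN at a=3 m (b=L-a=1):
  y_3 = -Pa²(3x-a)/(6EI)  [x>a] = -5·3²·(3·(16/5)-3)/(6·100000) = -99/200000 m
Superposition: y = Σ y_i = 1562767/9375000000 m ≈ 0.000167 m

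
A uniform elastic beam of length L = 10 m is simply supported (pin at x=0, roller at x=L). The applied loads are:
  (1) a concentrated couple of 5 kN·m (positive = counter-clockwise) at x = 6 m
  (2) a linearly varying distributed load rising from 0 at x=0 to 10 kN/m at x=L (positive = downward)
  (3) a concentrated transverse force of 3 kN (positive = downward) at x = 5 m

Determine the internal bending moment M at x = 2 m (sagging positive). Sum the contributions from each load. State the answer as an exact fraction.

Load 1 — applied couple M₀=5 kN·m at a=6 m (b=L-a=4):
  M_1 = M₀x/L  [x≤a] = 5·2/10 = 1 kN·m
Load 2 — triangular load w₀=10 kN/m (0→w₀ over full span):
  M_2 = w₀Lx/6 - w₀x³/(6L) = 10·10·2/6 - 10·2³/(6·10) = 32 kN·m
Load 3 — point force P=3 kN at a=5 m (b=L-a=5):
  M_3 = Pbx/L  [x≤a] = 3·5·2/10 = 3 kN·m
Superposition: M = Σ M_i = 36 kN·m ≈ 36.000000 kN·m

M(2) = 36 kN·m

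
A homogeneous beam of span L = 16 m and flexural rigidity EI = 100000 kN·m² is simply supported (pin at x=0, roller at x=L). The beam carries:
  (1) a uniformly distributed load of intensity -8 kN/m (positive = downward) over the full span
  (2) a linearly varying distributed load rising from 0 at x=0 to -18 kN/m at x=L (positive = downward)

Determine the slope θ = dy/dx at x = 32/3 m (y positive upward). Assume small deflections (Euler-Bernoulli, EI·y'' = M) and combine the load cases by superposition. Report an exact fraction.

Load 1 — uniform load w=-8 kN/m over full span:
  θ_1 = -w(L³-6Lx²+4x³)/(24EI) = -(-8)·(16³-6·16·(32/3)²+4·(32/3)³)/(24·100000) = -1664/253125 rad
Load 2 — triangular load w₀=-18 kN/m (0→w₀ over full span):
  θ_2 = -w₀(7L⁴-30L²x²+15x⁴)/(360LEI) = -(-18)·(7·16⁴-30·16²·(32/3)²+15·(32/3)⁴)/(360·16·100000) = -2912/421875 rad
Superposition: θ = Σ θ_i = -17056/1265625 rad ≈ -0.013476 rad

θ(32/3) = -17056/1265625 rad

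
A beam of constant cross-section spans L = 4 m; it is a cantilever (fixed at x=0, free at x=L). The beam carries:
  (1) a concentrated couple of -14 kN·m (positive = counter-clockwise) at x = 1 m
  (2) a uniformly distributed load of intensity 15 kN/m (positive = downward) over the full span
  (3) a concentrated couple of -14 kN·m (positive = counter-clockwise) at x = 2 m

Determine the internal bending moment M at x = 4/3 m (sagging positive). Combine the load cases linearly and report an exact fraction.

Load 1 — applied couple M₀=-14 kN·m at a=1 m (b=L-a=3):
  M_1 = 0  [x>a] = 0 kN·m
Load 2 — uniform load w=15 kN/m over full span:
  M_2 = -w(L-x)²/2 = -15·(4-(4/3))²/2 = -160/3 kN·m
Load 3 — applied couple M₀=-14 kN·m at a=2 m (b=L-a=2):
  M_3 = M₀  [x≤a] = (-14) = -14 kN·m
Superposition: M = Σ M_i = -202/3 kN·m ≈ -67.333333 kN·m

M(4/3) = -202/3 kN·m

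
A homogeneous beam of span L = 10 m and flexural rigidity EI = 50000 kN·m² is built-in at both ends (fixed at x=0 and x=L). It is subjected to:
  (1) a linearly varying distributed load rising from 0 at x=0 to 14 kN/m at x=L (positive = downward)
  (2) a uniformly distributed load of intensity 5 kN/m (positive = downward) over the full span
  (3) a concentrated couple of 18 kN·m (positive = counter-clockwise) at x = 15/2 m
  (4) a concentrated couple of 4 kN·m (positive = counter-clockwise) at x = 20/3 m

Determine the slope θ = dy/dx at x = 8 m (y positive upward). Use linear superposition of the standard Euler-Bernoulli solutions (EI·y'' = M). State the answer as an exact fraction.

θ(8) = 279/125000 rad

Load 1 — triangular load w₀=14 kN/m (0→w₀ over full span):
  θ_1 = -w₀(2x(L-x)(L-2x)(x+2L)+x²(L-x)²)/(120LEI) = -14·(2·8·(10-8)·(10-2·8)·(8+2·10)+8²·(10-8)²)/(120·10·50000) = 56/46875 rad
Load 2 — uniform load w=5 kN/m over full span:
  θ_2 = -wx(L-x)(L-2x)/(12EI) = -5·8·(10-8)·(10-2·8)/(12·50000) = 1/1250 rad
Load 3 — applied couple M₀=18 kN·m at a=15/2 m (b=L-a=5/2):
  θ_3 = (R_Ax²/2 - M_Ax - M₀(x-a))/EI  [x>a] with R_A=81/40, M_A=45/8 = ((81/40)·8²/2 - (45/8)·8 - 18·(8-(15/2)))/50000 = 27/125000 rad
Load 4 — applied couple M₀=4 kN·m at a=20/3 m (b=L-a=10/3):
  θ_4 = (R_Ax²/2 - M_Ax - M₀(x-a))/EI  [x>a] with R_A=8/15, M_A=4/3 = ((8/15)·8²/2 - (4/3)·8 - 4·(8-(20/3)))/50000 = 1/46875 rad
Superposition: θ = Σ θ_i = 279/125000 rad ≈ 0.002232 rad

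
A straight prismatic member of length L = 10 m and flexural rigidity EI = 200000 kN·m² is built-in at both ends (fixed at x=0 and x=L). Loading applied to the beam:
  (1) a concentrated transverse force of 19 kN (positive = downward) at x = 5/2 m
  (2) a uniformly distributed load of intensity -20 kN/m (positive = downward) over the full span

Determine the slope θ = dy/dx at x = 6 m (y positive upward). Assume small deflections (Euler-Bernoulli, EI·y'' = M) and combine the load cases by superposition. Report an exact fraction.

θ(6) = -109/320000 rad

Load 1 — point force P=19 kN at a=5/2 m (b=L-a=15/2):
  θ_1 = Pa²(L-x)(2bL-(3b+a)(L-x))/(2L³EI)  [x>a] = 19·(5/2)²·(10-6)·(2·(15/2)·10-(3·(15/2)+(5/2))·(10-6))/(2·10³·200000) = 19/320000 rad
Load 2 — uniform load w=-20 kN/m over full span:
  θ_2 = -wx(L-x)(L-2x)/(12EI) = -(-20)·6·(10-6)·(10-2·6)/(12·200000) = -1/2500 rad
Superposition: θ = Σ θ_i = -109/320000 rad ≈ -0.000341 rad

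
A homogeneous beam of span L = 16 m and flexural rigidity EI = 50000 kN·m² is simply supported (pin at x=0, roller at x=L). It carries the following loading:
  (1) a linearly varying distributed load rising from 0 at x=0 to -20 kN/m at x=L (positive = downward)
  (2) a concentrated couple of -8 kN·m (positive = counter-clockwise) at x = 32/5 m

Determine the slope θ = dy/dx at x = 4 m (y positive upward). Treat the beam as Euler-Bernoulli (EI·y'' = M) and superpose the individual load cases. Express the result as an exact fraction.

θ(4) = 66029/2812500 rad

Load 1 — triangular load w₀=-20 kN/m (0→w₀ over full span):
  θ_1 = -w₀(7L⁴-30L²x²+15x⁴)/(360LEI) = -(-20)·(7·16⁴-30·16²·4²+15·4⁴)/(360·16·50000) = 1327/56250 rad
Load 2 — applied couple M₀=-8 kN·m at a=32/5 m (b=L-a=48/5):
  θ_2 = (M₀x²/(2L)+C₁)/EI  [x≤a] with C₁=M₀(3b²-L²)/(6L)=-128/75 = ((-8)·4²/(2·16)+(-128/75))/50000 = -107/937500 rad
Superposition: θ = Σ θ_i = 66029/2812500 rad ≈ 0.023477 rad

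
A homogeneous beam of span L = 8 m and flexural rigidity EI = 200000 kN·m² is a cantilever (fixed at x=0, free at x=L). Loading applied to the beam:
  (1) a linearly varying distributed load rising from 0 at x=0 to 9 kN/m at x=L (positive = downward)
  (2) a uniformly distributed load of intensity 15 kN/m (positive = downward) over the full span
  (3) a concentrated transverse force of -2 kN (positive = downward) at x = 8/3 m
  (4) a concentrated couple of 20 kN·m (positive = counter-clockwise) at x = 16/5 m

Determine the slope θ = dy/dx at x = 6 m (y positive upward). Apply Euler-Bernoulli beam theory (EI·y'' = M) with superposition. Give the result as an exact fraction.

Load 1 — triangular load w₀=9 kN/m (0→w₀ over full span):
  θ_1 = (w₀Lx²/4-w₀L²x/3-w₀x⁴/(24L))/EI = (9·8·6²/4-9·8²·6/3-9·6⁴/(24·8))/200000 = -2259/800000 rad
Load 2 — uniform load w=15 kN/m over full span:
  θ_2 = -wx(x²-3Lx+3L²)/(6EI) = -15·6·(6²-3·8·6+3·8²)/(6·200000) = -63/10000 rad
Load 3 — point force P=-2 kN at a=8/3 m (b=L-a=16/3):
  θ_3 = -Pa²/(2EI)  [x>a] = -(-2)·(8/3)²/(2·200000) = 1/28125 rad
Load 4 — applied couple M₀=20 kN·m at a=16/5 m (b=L-a=24/5):
  θ_4 = M₀a/EI  [x>a] = 20·(16/5)/200000 = 1/3125 rad
Superposition: θ = Σ θ_i = -63131/7200000 rad ≈ -0.008768 rad

θ(6) = -63131/7200000 rad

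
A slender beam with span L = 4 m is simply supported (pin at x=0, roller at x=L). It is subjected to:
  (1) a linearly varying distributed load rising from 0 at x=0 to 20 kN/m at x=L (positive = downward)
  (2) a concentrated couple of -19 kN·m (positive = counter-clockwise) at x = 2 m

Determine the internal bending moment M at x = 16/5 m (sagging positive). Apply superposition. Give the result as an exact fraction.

Load 1 — triangular load w₀=20 kN/m (0→w₀ over full span):
  M_1 = w₀Lx/6 - w₀x³/(6L) = 20·4·(16/5)/6 - 20·(16/5)³/(6·4) = 384/25 kN·m
Load 2 — applied couple M₀=-19 kN·m at a=2 m (b=L-a=2):
  M_2 = M₀x/L - M₀  [x>a] = (-19)·(16/5)/4 - (-19) = 19/5 kN·m
Superposition: M = Σ M_i = 479/25 kN·m ≈ 19.160000 kN·m

M(16/5) = 479/25 kN·m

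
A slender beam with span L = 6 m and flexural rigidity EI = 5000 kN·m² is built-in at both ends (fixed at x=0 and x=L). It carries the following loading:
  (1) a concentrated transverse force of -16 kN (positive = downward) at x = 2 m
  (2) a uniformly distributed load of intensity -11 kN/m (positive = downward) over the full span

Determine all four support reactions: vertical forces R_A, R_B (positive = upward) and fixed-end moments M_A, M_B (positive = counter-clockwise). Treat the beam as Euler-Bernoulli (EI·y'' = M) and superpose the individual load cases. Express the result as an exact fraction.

Load 1 — point force P=-16 kN at a=2 m (b=L-a=4):
  R_A = Pb²(3a+b)/L³ = (-16)·4²·(3·2+4)/6³ = -320/27 kN
  M_A = Pab²/L² = (-16)·2·4²/6² = -128/9 kN·m
  R_B = Pa²(a+3b)/L³ = (-16)·2²·(2+3·4)/6³ = -112/27 kN
  M_B = -Pa²b/L² = -(-16)·2²·4/6² = 64/9 kN·m
Load 2 — uniform load w=-11 kN/m over full span:
  R_A = wL/2 = (-11)·6/2 = -33 kN
  M_A = wL²/12 = (-11)·6²/12 = -33 kN·m
  R_B = wL/2 = (-11)·6/2 = -33 kN
  M_B = -wL²/12 = -(-11)·6²/12 = 33 kN·m
Superposition: R_A = -1211/27 kN, M_A = -425/9 kN·m, R_B = -1003/27 kN, M_B = 361/9 kN·m

R_A = -1211/27 kN, M_A = -425/9 kN·m, R_B = -1003/27 kN, M_B = 361/9 kN·m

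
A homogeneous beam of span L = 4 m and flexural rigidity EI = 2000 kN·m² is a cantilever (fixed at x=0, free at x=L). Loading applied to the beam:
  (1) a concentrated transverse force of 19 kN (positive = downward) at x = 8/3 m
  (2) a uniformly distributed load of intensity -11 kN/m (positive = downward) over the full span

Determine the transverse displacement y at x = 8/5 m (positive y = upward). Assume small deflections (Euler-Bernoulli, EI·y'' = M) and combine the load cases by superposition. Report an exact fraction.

y(8/5) = 3952/234375 m

Load 1 — point force P=19 kN at a=8/3 m (b=L-a=4/3):
  y_1 = -Px²(3a-x)/(6EI)  [x≤a] = -19·(8/5)²·(3·(8/3)-(8/5))/(6·2000) = -1216/46875 m
Load 2 — uniform load w=-11 kN/m over full span:
  y_2 = -wx²(x²-4Lx+6L²)/(24EI) = -(-11)·(8/5)²·((8/5)²-4·4·(8/5)+6·4²)/(24·2000) = 3344/78125 m
Superposition: y = Σ y_i = 3952/234375 m ≈ 0.016862 m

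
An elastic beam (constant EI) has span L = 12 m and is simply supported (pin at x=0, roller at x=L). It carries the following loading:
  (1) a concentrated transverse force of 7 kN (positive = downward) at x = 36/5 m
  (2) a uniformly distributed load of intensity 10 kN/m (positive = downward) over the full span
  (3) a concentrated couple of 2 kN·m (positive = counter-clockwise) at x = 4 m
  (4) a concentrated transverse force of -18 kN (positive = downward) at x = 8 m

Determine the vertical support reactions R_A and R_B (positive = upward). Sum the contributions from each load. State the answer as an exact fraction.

Load 1 — point force P=7 kN at a=36/5 m (b=L-a=24/5):
  R_A = Pb/L = 7·(24/5)/12 = 14/5 kN
  R_B = Pa/L = 7·(36/5)/12 = 21/5 kN
Load 2 — uniform load w=10 kN/m over full span:
  R_A = wL/2 = 10·12/2 = 60 kN
  R_B = wL/2 = 10·12/2 = 60 kN
Load 3 — applied couple M₀=2 kN·m at a=4 m (b=L-a=8):
  R_A = M₀/L = 2/12 = 1/6 kN
  R_B = -M₀/L = -2/12 = -1/6 kN
Load 4 — point force P=-18 kN at a=8 m (b=L-a=4):
  R_A = Pb/L = (-18)·4/12 = -6 kN
  R_B = Pa/L = (-18)·8/12 = -12 kN
Superposition: R_A = 1709/30 kN, R_B = 1561/30 kN

R_A = 1709/30 kN, R_B = 1561/30 kN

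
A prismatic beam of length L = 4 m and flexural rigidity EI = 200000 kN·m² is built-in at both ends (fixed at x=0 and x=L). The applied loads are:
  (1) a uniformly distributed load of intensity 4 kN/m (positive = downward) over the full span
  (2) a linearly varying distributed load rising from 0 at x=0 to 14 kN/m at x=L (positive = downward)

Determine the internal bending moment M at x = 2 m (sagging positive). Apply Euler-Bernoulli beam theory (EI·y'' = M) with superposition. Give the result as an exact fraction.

Load 1 — uniform load w=4 kN/m over full span:
  M_1 = wLx/2 - wL²/12 - wx²/2 = 4·4·2/2 - 4·4²/12 - 4·2²/2 = 8/3 kN·m
Load 2 — triangular load w₀=14 kN/m (0→w₀ over full span):
  M_2 = 3w₀Lx/20 - w₀L²/30 - w₀x³/(6L) = 3·14·4·2/20 - 14·4²/30 - 14·2³/(6·4) = 14/3 kN·m
Superposition: M = Σ M_i = 22/3 kN·m ≈ 7.333333 kN·m

M(2) = 22/3 kN·m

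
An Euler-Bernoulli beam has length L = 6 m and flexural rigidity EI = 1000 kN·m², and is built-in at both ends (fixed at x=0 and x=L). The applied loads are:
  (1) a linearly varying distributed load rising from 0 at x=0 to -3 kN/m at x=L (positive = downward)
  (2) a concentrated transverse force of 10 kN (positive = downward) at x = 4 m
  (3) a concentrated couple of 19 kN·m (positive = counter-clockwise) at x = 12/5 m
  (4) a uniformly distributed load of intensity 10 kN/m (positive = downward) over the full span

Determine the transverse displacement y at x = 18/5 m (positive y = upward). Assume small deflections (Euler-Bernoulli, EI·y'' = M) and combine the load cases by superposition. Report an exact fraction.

y(18/5) = -54468/1953125 m

Load 1 — triangular load w₀=-3 kN/m (0→w₀ over full span):
  y_1 = -w₀x²(L-x)²(x+2L)/(120LEI) = -(-3)·(18/5)²·(6-(18/5))²·((18/5)+2·6)/(120·6·1000) = 9477/1953125 m
Load 2 — point force P=10 kN at a=4 m (b=L-a=2):
  y_2 = -Pb²x²(3aL-(3a+b)x)/(6L³EI)  [x≤a] = -10·2²·(18/5)²·(3·4·6-(3·4+2)·(18/5))/(6·6³·1000) = -27/3125 m
Load 3 — applied couple M₀=19 kN·m at a=12/5 m (b=L-a=18/5):
  y_3 = (R_Ax³/6 - M_Ax²/2 - M₀(x-a)²/2)/EI  [x>a] with R_A=114/25, M_A=57/25 = ((114/25)·(18/5)³/6 - (57/25)·(18/5)²/2 - 19·((18/5)-(12/5))²/2)/1000 = 2736/390625 m
Load 4 — uniform load w=10 kN/m over full span:
  y_4 = -wx²(L-x)²/(24EI) = -10·(18/5)²·(6-(18/5))²/(24·1000) = -486/15625 m
Superposition: y = Σ y_i = -54468/1953125 m ≈ -0.027888 m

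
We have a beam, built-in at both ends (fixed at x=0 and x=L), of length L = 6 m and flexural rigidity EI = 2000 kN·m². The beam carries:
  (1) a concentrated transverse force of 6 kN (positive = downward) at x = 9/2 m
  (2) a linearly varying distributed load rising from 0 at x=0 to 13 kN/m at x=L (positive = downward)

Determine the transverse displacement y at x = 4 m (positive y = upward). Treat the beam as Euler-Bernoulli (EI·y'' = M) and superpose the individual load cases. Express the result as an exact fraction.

y(4) = -1979/180000 m

Load 1 — point force P=6 kN at a=9/2 m (b=L-a=3/2):
  y_1 = -Pb²x²(3aL-(3a+b)x)/(6L³EI)  [x≤a] = -6·(3/2)²·4²·(3·(9/2)·6-(3·(9/2)+(3/2))·4)/(6·6³·2000) = -7/4000 m
Load 2 — triangular load w₀=13 kN/m (0→w₀ over full span):
  y_2 = -w₀x²(L-x)²(x+2L)/(120LEI) = -13·4²·(6-4)²·(4+2·6)/(120·6·2000) = -52/5625 m
Superposition: y = Σ y_i = -1979/180000 m ≈ -0.010994 m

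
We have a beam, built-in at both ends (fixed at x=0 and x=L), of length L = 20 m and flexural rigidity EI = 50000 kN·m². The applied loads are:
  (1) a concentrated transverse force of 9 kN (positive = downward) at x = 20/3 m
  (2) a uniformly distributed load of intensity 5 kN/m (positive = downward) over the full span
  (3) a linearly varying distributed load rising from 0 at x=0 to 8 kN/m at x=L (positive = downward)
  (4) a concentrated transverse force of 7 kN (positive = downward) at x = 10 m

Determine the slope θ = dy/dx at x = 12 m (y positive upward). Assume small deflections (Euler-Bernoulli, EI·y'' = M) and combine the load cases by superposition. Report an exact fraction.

θ(12) = 403/62500 rad

Load 1 — point force P=9 kN at a=20/3 m (b=L-a=40/3):
  θ_1 = Pa²(L-x)(2bL-(3b+a)(L-x))/(2L³EI)  [x>a] = 9·(20/3)²·(20-12)·(2·(40/3)·20-(3·(40/3)+(20/3))·(20-12))/(2·20³·50000) = 2/3125 rad
Load 2 — uniform load w=5 kN/m over full span:
  θ_2 = -wx(L-x)(L-2x)/(12EI) = -5·12·(20-12)·(20-2·12)/(12·50000) = 2/625 rad
Load 3 — triangular load w₀=8 kN/m (0→w₀ over full span):
  θ_3 = -w₀(2x(L-x)(L-2x)(x+2L)+x²(L-x)²)/(120LEI) = -8·(2·12·(20-12)·(20-2·12)·(12+2·20)+12²·(20-12)²)/(120·20·50000) = 32/15625 rad
Load 4 — point force P=7 kN at a=10 m (b=L-a=10):
  θ_4 = Pa²(L-x)(2bL-(3b+a)(L-x))/(2L³EI)  [x>a] = 7·10²·(20-12)·(2·10·20-(3·10+10)·(20-12))/(2·20³·50000) = 7/12500 rad
Superposition: θ = Σ θ_i = 403/62500 rad ≈ 0.006448 rad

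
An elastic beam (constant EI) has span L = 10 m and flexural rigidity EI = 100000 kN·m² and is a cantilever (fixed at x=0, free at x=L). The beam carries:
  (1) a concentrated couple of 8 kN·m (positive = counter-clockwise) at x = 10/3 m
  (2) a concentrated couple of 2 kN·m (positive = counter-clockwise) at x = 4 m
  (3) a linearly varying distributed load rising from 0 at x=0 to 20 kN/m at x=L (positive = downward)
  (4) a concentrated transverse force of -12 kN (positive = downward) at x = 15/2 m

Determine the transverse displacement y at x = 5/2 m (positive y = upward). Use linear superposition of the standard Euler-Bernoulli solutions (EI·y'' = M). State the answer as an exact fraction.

y(5/2) = -4741/307200 m

Load 1 — applied couple M₀=8 kN·m at a=10/3 m (b=L-a=20/3):
  y_1 = M₀x²/(2EI)  [x≤a] = 8·(5/2)²/(2·100000) = 1/4000 m
Load 2 — applied couple M₀=2 kN·m at a=4 m (b=L-a=6):
  y_2 = M₀x²/(2EI)  [x≤a] = 2·(5/2)²/(2·100000) = 1/16000 m
Load 3 — triangular load w₀=20 kN/m (0→w₀ over full span):
  y_3 = (w₀Lx³/12-w₀L²x²/6-w₀x⁵/(120L))/EI = (20·10·(5/2)³/12-20·10²·(5/2)²/6-20·(5/2)⁵/(120·10))/100000 = -1121/61440 m
Load 4 — point force P=-12 kN at a=15/2 m (b=L-a=5/2):
  y_4 = -Px²(3a-x)/(6EI)  [x≤a] = -(-12)·(5/2)²·(3·(15/2)-(5/2))/(6·100000) = 1/400 m
Superposition: y = Σ y_i = -4741/307200 m ≈ -0.015433 m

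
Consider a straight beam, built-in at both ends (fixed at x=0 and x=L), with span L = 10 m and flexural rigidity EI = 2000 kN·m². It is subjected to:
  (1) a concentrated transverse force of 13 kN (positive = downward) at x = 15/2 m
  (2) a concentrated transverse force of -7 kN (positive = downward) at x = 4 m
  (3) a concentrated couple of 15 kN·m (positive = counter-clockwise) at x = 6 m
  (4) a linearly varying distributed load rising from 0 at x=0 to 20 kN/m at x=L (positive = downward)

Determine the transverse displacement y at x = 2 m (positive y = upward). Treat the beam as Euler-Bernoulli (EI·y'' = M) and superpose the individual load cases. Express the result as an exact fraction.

Load 1 — point force P=13 kN at a=15/2 m (b=L-a=5/2):
  y_1 = -Pb²x²(3aL-(3a+b)x)/(6L³EI)  [x≤a] = -13·(5/2)²·2²·(3·(15/2)·10-(3·(15/2)+(5/2))·2)/(6·10³·2000) = -91/19200 m
Load 2 — point force P=-7 kN at a=4 m (b=L-a=6):
  y_2 = -Pb²x²(3aL-(3a+b)x)/(6L³EI)  [x≤a] = -(-7)·6²·2²·(3·4·10-(3·4+6)·2)/(6·10³·2000) = 441/62500 m
Load 3 — applied couple M₀=15 kN·m at a=6 m (b=L-a=4):
  y_3 = (R_Ax³/6 - M_Ax²/2)/EI  [x≤a] with R_A=54/25, M_A=24/5 = ((54/25)·2³/6 - (24/5)·2²/2)/2000 = -21/6250 m
Load 4 — triangular load w₀=20 kN/m (0→w₀ over full span):
  y_4 = -w₀x²(L-x)²(x+2L)/(120LEI) = -20·2²·(10-2)²·(2+2·10)/(120·10·2000) = -88/1875 m
Superposition: y = Σ y_i = -575723/12000000 m ≈ -0.047977 m

y(2) = -575723/12000000 m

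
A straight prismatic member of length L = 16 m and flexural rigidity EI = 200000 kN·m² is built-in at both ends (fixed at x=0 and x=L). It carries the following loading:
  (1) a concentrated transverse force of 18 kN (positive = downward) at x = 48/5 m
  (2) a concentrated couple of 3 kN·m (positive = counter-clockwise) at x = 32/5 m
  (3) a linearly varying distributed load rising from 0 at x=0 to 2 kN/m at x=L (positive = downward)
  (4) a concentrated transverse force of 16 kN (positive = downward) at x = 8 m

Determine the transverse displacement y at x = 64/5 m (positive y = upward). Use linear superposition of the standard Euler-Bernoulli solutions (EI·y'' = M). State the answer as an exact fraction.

Load 1 — point force P=18 kN at a=48/5 m (b=L-a=32/5):
  y_1 = -Pa²(L-x)²(3bL-(3b+a)(L-x))/(6L³EI)  [x>a] = -18·(48/5)²·(16-(64/5))²·(3·(32/5)·16-(3·(32/5)+(48/5))·(16-(64/5)))/(6·16³·200000) = -36288/48828125 m
Load 2 — applied couple M₀=3 kN·m at a=32/5 m (b=L-a=48/5):
  y_2 = (R_Ax³/6 - M_Ax²/2 - M₀(x-a)²/2)/EI  [x>a] with R_A=27/100, M_A=9/25 = ((27/100)·(64/5)³/6 - (9/25)·(64/5)²/2 - 3·((64/5)-(32/5))²/2)/200000 = 168/9765625 m
Load 3 — triangular load w₀=2 kN/m (0→w₀ over full span):
  y_3 = -w₀x²(L-x)²(x+2L)/(120LEI) = -2·(64/5)²·(16-(64/5))²·((64/5)+2·16)/(120·16·200000) = -57344/146484375 m
Load 4 — point force P=16 kN at a=8 m (b=L-a=8):
  y_4 = -Pa²(L-x)²(3bL-(3b+a)(L-x))/(6L³EI)  [x>a] = -16·8²·(16-(64/5))²·(3·8·16-(3·8+8)·(16-(64/5)))/(6·16³·200000) = -704/1171875 m
Superposition: y = Σ y_i = -83896/48828125 m ≈ -0.001718 m

y(64/5) = -83896/48828125 m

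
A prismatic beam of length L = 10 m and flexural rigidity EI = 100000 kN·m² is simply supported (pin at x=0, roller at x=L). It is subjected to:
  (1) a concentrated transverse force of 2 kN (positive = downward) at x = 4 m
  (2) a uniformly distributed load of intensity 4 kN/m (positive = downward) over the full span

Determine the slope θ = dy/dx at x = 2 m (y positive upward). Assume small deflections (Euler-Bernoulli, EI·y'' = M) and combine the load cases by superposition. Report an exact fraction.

Load 1 — point force P=2 kN at a=4 m (b=L-a=6):
  θ_1 = -Pb(L²-b²-3x²)/(6LEI)  [x≤a] = -2·6·(10²-6²-3·2²)/(6·10·100000) = -13/125000 rad
Load 2 — uniform load w=4 kN/m over full span:
  θ_2 = -w(L³-6Lx²+4x³)/(24EI) = -4·(10³-6·10·2²+4·2³)/(24·100000) = -33/25000 rad
Superposition: θ = Σ θ_i = -89/62500 rad ≈ -0.001424 rad

θ(2) = -89/62500 rad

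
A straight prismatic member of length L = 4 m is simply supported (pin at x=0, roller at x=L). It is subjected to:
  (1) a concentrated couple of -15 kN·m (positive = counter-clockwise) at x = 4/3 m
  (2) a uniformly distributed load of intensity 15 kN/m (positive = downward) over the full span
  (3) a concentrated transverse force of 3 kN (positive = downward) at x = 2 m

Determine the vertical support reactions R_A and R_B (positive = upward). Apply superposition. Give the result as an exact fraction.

R_A = 111/4 kN, R_B = 141/4 kN

Load 1 — applied couple M₀=-15 kN·m at a=4/3 m (b=L-a=8/3):
  R_A = M₀/L = (-15)/4 = -15/4 kN
  R_B = -M₀/L = -(-15)/4 = 15/4 kN
Load 2 — uniform load w=15 kN/m over full span:
  R_A = wL/2 = 15·4/2 = 30 kN
  R_B = wL/2 = 15·4/2 = 30 kN
Load 3 — point force P=3 kN at a=2 m (b=L-a=2):
  R_A = Pb/L = 3·2/4 = 3/2 kN
  R_B = Pa/L = 3·2/4 = 3/2 kN
Superposition: R_A = 111/4 kN, R_B = 141/4 kN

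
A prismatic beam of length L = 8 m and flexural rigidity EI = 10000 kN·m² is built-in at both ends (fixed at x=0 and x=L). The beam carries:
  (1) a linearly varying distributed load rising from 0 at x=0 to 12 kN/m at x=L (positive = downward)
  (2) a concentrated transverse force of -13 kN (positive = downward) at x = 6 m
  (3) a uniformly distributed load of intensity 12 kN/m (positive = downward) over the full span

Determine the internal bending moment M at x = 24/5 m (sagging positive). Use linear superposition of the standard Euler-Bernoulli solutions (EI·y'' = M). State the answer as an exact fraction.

Load 1 — triangular load w₀=12 kN/m (0→w₀ over full span):
  M_1 = 3w₀Lx/20 - w₀L²/30 - w₀x³/(6L) = 3·12·8·(24/5)/20 - 12·8²/30 - 12·(24/5)³/(6·8) = 1984/125 kN·m
Load 2 — point force P=-13 kN at a=6 m (b=L-a=2):
  M_2 = Pb²(3a+b)x/L³ - Pab²/L²  [x≤a] = (-13)·2²·(3·6+2)·(24/5)/8³ - (-13)·6·2²/8² = -39/8 kN·m
Load 3 — uniform load w=12 kN/m over full span:
  M_3 = wLx/2 - wL²/12 - wx²/2 = 12·8·(24/5)/2 - 12·8²/12 - 12·(24/5)²/2 = 704/25 kN·m
Superposition: M = Σ M_i = 39157/1000 kN·m ≈ 39.157000 kN·m

M(24/5) = 39157/1000 kN·m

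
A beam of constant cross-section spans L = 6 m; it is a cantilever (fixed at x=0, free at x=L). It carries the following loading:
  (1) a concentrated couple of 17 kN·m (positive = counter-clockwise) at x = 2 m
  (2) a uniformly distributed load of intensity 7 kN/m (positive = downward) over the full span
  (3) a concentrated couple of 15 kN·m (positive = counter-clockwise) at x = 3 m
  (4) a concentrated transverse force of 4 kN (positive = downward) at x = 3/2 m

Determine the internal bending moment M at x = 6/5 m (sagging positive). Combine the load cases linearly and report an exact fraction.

M(6/5) = -1246/25 kN·m

Load 1 — applied couple M₀=17 kN·m at a=2 m (b=L-a=4):
  M_1 = M₀  [x≤a] = 17 = 17 kN·m
Load 2 — uniform load w=7 kN/m over full span:
  M_2 = -w(L-x)²/2 = -7·(6-(6/5))²/2 = -2016/25 kN·m
Load 3 — applied couple M₀=15 kN·m at a=3 m (b=L-a=3):
  M_3 = M₀  [x≤a] = 15 = 15 kN·m
Load 4 — point force P=4 kN at a=3/2 m (b=L-a=9/2):
  M_4 = -P(a-x)  [x≤a] = -4·((3/2)-(6/5)) = -6/5 kN·m
Superposition: M = Σ M_i = -1246/25 kN·m ≈ -49.840000 kN·m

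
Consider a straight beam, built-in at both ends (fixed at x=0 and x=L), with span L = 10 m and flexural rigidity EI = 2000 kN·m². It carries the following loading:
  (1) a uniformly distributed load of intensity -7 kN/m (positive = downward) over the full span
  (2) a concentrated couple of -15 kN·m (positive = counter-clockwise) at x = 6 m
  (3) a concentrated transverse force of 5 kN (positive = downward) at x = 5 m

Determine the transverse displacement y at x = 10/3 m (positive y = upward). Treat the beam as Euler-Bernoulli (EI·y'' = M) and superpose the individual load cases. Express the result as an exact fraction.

Load 1 — uniform load w=-7 kN/m over full span:
  y_1 = -wx²(L-x)²/(24EI) = -(-7)·(10/3)²·(10-(10/3))²/(24·2000) = 35/486 m
Load 2 — applied couple M₀=-15 kN·m at a=6 m (b=L-a=4):
  y_2 = (R_Ax³/6 - M_Ax²/2)/EI  [x≤a] with R_A=-54/25, M_A=-24/5 = ((-54/25)·(10/3)³/6 - (-24/5)·(10/3)²/2)/2000 = 1/150 m
Load 3 — point force P=5 kN at a=5 m (b=L-a=5):
  y_3 = -Pb²x²(3aL-(3a+b)x)/(6L³EI)  [x≤a] = -5·5²·(10/3)²·(3·5·10-(3·5+5)·(10/3))/(6·10³·2000) = -25/2592 m
Superposition: y = Σ y_i = 13421/194400 m ≈ 0.069038 m

y(10/3) = 13421/194400 m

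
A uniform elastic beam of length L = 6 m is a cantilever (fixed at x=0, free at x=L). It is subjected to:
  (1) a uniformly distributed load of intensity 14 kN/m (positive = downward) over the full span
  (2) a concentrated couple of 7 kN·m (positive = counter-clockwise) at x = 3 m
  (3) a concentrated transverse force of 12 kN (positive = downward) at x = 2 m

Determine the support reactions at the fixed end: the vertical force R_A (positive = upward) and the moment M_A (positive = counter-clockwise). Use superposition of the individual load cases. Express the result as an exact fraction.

Load 1 — uniform load w=14 kN/m over full span:
  R_A = wL = 14·6 = 84 kN
  M_A = wL²/2 = 14·6²/2 = 252 kN·m
Load 2 — applied couple M₀=7 kN·m at a=3 m (b=L-a=3):
  R_A = 0 kN
  M_A = -M₀ = -7 kN·m
Load 3 — point force P=12 kN at a=2 m (b=L-a=4):
  R_A = P = 12 kN
  M_A = Pa = 12·2 = 24 kN·m
Superposition: R_A = 96 kN, M_A = 269 kN·m

R_A = 96 kN, M_A = 269 kN·m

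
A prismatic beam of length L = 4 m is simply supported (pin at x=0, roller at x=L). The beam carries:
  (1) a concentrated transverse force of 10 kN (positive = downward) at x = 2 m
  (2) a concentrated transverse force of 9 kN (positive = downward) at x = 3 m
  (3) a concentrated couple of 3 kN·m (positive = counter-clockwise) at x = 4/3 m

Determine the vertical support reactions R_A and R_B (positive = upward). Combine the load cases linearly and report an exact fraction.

Load 1 — point force P=10 kN at a=2 m (b=L-a=2):
  R_A = Pb/L = 10·2/4 = 5 kN
  R_B = Pa/L = 10·2/4 = 5 kN
Load 2 — point force P=9 kN at a=3 m (b=L-a=1):
  R_A = Pb/L = 9·1/4 = 9/4 kN
  R_B = Pa/L = 9·3/4 = 27/4 kN
Load 3 — applied couple M₀=3 kN·m at a=4/3 m (b=L-a=8/3):
  R_A = M₀/L = 3/4 kN
  R_B = -M₀/L = -3/4 kN
Superposition: R_A = 8 kN, R_B = 11 kN

R_A = 8 kN, R_B = 11 kN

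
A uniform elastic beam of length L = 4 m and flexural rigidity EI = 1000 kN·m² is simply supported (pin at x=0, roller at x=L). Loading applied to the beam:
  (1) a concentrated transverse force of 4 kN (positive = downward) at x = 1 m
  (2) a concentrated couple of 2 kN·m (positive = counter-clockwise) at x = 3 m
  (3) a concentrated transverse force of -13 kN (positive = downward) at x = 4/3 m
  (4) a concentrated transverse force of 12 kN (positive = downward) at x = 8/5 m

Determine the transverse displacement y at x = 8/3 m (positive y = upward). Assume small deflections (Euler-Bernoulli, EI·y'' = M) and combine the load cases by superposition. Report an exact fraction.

y(8/3) = -17857/3796875 m

Load 1 — point force P=4 kN at a=1 m (b=L-a=3):
  y_1 = -Pa(L-x)(2Lx-a²-x²)/(6LEI)  [x>a] = -4·1·(4-(8/3))·(2·4·(8/3)-1²-(8/3)²)/(6·4·1000) = -119/40500 m
Load 2 — applied couple M₀=2 kN·m at a=3 m (b=L-a=1):
  y_2 = (M₀x³/(6L)+C₁x)/EI  [x≤a] with C₁=M₀(3b²-L²)/(6L)=-13/12 = (2·(8/3)³/(6·4)+(-13/12)·(8/3))/1000 = -53/40500 m
Load 3 — point force P=-13 kN at a=4/3 m (b=L-a=8/3):
  y_3 = -Pa(L-x)(2Lx-a²-x²)/(6LEI)  [x>a] = -(-13)·(4/3)·(4-(8/3))·(2·4·(8/3)-(4/3)²-(8/3)²)/(6·4·1000) = 364/30375 m
Load 4 — point force P=12 kN at a=8/5 m (b=L-a=12/5):
  y_4 = -Pa(L-x)(2Lx-a²-x²)/(6LEI)  [x>a] = -12·(8/5)·(4-(8/3))·(2·4·(8/3)-(8/5)²-(8/3)²)/(6·4·1000) = -5248/421875 m
Superposition: y = Σ y_i = -17857/3796875 m ≈ -0.004703 m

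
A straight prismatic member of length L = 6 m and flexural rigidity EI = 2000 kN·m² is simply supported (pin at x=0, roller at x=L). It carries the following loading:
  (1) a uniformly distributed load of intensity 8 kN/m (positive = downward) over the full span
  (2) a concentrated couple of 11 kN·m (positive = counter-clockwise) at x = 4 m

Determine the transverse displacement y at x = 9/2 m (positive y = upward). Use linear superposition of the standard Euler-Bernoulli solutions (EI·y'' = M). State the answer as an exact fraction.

y(9/2) = -3287/64000 m

Load 1 — uniform load w=8 kN/m over full span:
  y_1 = -wx(L³-2Lx²+x³)/(24EI) = -8·(9/2)·(6³-2·6·(9/2)²+(9/2)³)/(24·2000) = -1539/32000 m
Load 2 — applied couple M₀=11 kN·m at a=4 m (b=L-a=2):
  y_2 = (M₀x³/(6L)-M₀(x-a)²/2+C₁x)/EI  [x>a] with C₁=M₀(3b²-L²)/(6L)=-22/3 = (11·(9/2)³/(6·6)-11·((9/2)-4)²/2+(-22/3)·(9/2))/2000 = -209/64000 m
Superposition: y = Σ y_i = -3287/64000 m ≈ -0.051359 m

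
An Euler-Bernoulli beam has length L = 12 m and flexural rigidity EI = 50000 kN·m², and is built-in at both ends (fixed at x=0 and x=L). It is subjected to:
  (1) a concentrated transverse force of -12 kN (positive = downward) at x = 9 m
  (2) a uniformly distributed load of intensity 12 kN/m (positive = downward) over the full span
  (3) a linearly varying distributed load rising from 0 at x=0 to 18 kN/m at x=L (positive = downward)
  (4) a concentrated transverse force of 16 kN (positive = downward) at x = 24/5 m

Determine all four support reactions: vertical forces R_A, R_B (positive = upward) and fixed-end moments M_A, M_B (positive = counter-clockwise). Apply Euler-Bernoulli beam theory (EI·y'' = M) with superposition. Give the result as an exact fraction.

R_A = 112893/1000 kN, M_A = 125649/500 kN·m, R_B = 143107/1000 kN, M_B = -135891/500 kN·m

Load 1 — point force P=-12 kN at a=9 m (b=L-a=3):
  R_A = Pb²(3a+b)/L³ = (-12)·3²·(3·9+3)/12³ = -15/8 kN
  M_A = Pab²/L² = (-12)·9·3²/12² = -27/4 kN·m
  R_B = Pa²(a+3b)/L³ = (-12)·9²·(9+3·3)/12³ = -81/8 kN
  M_B = -Pa²b/L² = -(-12)·9²·3/12² = 81/4 kN·m
Load 2 — uniform load w=12 kN/m over full span:
  R_A = wL/2 = 12·12/2 = 72 kN
  M_A = wL²/12 = 12·12²/12 = 144 kN·m
  R_B = wL/2 = 12·12/2 = 72 kN
  M_B = -wL²/12 = -12·12²/12 = -144 kN·m
Load 3 — triangular load w₀=18 kN/m (0→w₀ over full span):
  R_A = 3w₀L/20 = 3·18·12/20 = 162/5 kN
  M_A = w₀L²/30 = 18·12²/30 = 432/5 kN·m
  R_B = 7w₀L/20 = 7·18·12/20 = 378/5 kN
  M_B = -w₀L²/20 = -18·12²/20 = -648/5 kN·m
Load 4 — point force P=16 kN at a=24/5 m (b=L-a=36/5):
  R_A = Pb²(3a+b)/L³ = 16·(36/5)²·(3·(24/5)+(36/5))/12³ = 1296/125 kN
  M_A = Pab²/L² = 16·(24/5)·(36/5)²/12² = 3456/125 kN·m
  R_B = Pa²(a+3b)/L³ = 16·(24/5)²·((24/5)+3·(36/5))/12³ = 704/125 kN
  M_B = -Pa²b/L² = -16·(24/5)²·(36/5)/12² = -2304/125 kN·m
Superposition: R_A = 112893/1000 kN, M_A = 125649/500 kN·m, R_B = 143107/1000 kN, M_B = -135891/500 kN·m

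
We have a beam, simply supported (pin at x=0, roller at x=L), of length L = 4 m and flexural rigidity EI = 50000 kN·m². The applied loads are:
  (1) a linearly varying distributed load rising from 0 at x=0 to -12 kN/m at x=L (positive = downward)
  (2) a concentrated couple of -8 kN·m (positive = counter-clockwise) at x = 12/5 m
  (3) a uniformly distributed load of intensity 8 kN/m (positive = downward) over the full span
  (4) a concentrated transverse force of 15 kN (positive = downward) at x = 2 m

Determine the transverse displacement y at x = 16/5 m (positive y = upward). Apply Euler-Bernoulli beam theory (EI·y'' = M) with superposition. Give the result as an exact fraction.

y(16/5) = -166421/585937500 m

Load 1 — triangular load w₀=-12 kN/m (0→w₀ over full span):
  y_1 = -w₀x(7L⁴-10L²x²+3x⁴)/(360LEI) = -(-12)·(16/5)·(7·4⁴-10·4²·(16/5)²+3·(16/5)⁴)/(360·4·50000) = 12192/48828125 m
Load 2 — applied couple M₀=-8 kN·m at a=12/5 m (b=L-a=8/5):
  y_2 = (M₀x³/(6L)-M₀(x-a)²/2+C₁x)/EI  [x>a] with C₁=M₀(3b²-L²)/(6L)=208/75 = ((-8)·(16/5)³/(6·4)-(-8)·((16/5)-(12/5))²/2+(208/75)·(16/5))/50000 = 4/390625 m
Load 3 — uniform load w=8 kN/m over full span:
  y_3 = -wx(L³-2Lx²+x³)/(24EI) = -8·(16/5)·(4³-2·4·(16/5)²+(16/5)³)/(24·50000) = -1856/5859375 m
Load 4 — point force P=15 kN at a=2 m (b=L-a=2):
  y_4 = -Pa(L-x)(2Lx-a²-x²)/(6LEI)  [x>a] = -15·2·(4-(16/5))·(2·4·(16/5)-2²-(16/5)²)/(6·4·50000) = -71/312500 m
Superposition: y = Σ y_i = -166421/585937500 m ≈ -0.000284 m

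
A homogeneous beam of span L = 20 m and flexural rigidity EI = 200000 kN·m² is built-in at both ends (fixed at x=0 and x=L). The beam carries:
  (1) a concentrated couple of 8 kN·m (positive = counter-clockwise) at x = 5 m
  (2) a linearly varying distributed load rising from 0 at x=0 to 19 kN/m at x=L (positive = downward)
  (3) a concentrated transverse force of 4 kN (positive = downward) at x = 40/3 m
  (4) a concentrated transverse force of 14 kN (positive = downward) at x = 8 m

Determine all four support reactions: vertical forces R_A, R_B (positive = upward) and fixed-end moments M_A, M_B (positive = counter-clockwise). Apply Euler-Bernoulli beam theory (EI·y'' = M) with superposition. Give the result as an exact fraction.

Load 1 — applied couple M₀=8 kN·m at a=5 m (b=L-a=15):
  R_A = 6M₀ab/L³ = 6·8·5·15/20³ = 9/20 kN
  M_A = M₀b(2a-b)/L² = 8·15·(2·5-15)/20² = -3/2 kN·m
  R_B = -6M₀ab/L³ = -6·8·5·15/20³ = -9/20 kN
  M_B = M₀a(2b-a)/L² = 8·5·(2·15-5)/20² = 5/2 kN·m
Load 2 — triangular load w₀=19 kN/m (0→w₀ over full span):
  R_A = 3w₀L/20 = 3·19·20/20 = 57 kN
  M_A = w₀L²/30 = 19·20²/30 = 760/3 kN·m
  R_B = 7w₀L/20 = 7·19·20/20 = 133 kN
  M_B = -w₀L²/20 = -19·20²/20 = -380 kN·m
Load 3 — point force P=4 kN at a=40/3 m (b=L-a=20/3):
  R_A = Pb²(3a+b)/L³ = 4·(20/3)²·(3·(40/3)+(20/3))/20³ = 28/27 kN
  M_A = Pab²/L² = 4·(40/3)·(20/3)²/20² = 160/27 kN·m
  R_B = Pa²(a+3b)/L³ = 4·(40/3)²·((40/3)+3·(20/3))/20³ = 80/27 kN
  M_B = -Pa²b/L² = -4·(40/3)²·(20/3)/20² = -320/27 kN·m
Load 4 — point force P=14 kN at a=8 m (b=L-a=12):
  R_A = Pb²(3a+b)/L³ = 14·12²·(3·8+12)/20³ = 1134/125 kN
  M_A = Pab²/L² = 14·8·12²/20² = 1008/25 kN·m
  R_B = Pa²(a+3b)/L³ = 14·8²·(8+3·12)/20³ = 616/125 kN
  M_B = -Pa²b/L² = -14·8²·12/20² = -672/25 kN·m
Superposition: R_A = 912047/13500 kN, M_A = 402407/1350 kN·m, R_B = 1895953/13500 kN, M_B = -561913/1350 kN·m

R_A = 912047/13500 kN, M_A = 402407/1350 kN·m, R_B = 1895953/13500 kN, M_B = -561913/1350 kN·m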